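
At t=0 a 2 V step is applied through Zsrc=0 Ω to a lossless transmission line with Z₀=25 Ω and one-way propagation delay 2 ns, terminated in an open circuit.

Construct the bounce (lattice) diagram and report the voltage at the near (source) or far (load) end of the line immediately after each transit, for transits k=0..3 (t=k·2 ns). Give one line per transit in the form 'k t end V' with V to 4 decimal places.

Γ_L=1.000000, Γ_S=-1.000000; launch V₁=2·25/25=2.000000
k=0 src: V=2.0000
k=1 load: inc=2.000000, refl=2.000000·1.000000=2.0000; V=0.000000+2.000000+2.000000=4.0000
k=2 src: inc=2.000000, refl=2.000000·-1.000000=-2.0000; V=2.000000+2.000000+-2.000000=2.0000
k=3 load: inc=-2.000000, refl=-2.000000·1.000000=-2.0000; V=4.000000+-2.000000+-2.000000=0.0000

0 0 source 2.0000
1 2 load 4.0000
2 4 source 2.0000
3 6 load 0.0000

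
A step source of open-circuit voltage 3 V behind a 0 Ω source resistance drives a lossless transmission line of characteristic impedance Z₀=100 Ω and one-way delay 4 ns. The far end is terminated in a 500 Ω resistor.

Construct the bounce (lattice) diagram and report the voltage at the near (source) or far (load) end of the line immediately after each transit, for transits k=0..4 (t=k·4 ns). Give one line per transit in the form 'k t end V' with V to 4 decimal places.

Γ_L=0.666667, Γ_S=-1.000000; launch V₁=3·100/100=3.000000
k=0 src: V=3.0000
k=1 load: inc=3.000000, refl=3.000000·0.666667=2.0000; V=0.000000+3.000000+2.000000=5.0000
k=2 src: inc=2.000000, refl=2.000000·-1.000000=-2.0000; V=3.000000+2.000000+-2.000000=3.0000
k=3 load: inc=-2.000000, refl=-2.000000·0.666667=-1.3333; V=5.000000+-2.000000+-1.333333=1.6667
k=4 src: inc=-1.333333, refl=-1.333333·-1.000000=1.3333; V=3.000000+-1.333333+1.333333=3.0000

0 0 source 3.0000
1 4 load 5.0000
2 8 source 3.0000
3 12 load 1.6667
4 16 source 3.0000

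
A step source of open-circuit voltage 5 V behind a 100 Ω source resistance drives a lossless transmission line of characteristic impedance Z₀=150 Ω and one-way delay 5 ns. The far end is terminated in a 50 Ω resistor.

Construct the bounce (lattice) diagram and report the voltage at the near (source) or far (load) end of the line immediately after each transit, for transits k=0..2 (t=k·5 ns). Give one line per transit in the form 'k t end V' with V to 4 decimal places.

0 0 source 3.0000
1 5 load 1.5000
2 10 source 1.8000

Γ_L=-0.500000, Γ_S=-0.200000; launch V₁=5·150/250=3.000000
k=0 src: V=3.0000
k=1 load: inc=3.000000, refl=3.000000·-0.500000=-1.5000; V=0.000000+3.000000+-1.500000=1.5000
k=2 src: inc=-1.500000, refl=-1.500000·-0.200000=0.3000; V=3.000000+-1.500000+0.300000=1.8000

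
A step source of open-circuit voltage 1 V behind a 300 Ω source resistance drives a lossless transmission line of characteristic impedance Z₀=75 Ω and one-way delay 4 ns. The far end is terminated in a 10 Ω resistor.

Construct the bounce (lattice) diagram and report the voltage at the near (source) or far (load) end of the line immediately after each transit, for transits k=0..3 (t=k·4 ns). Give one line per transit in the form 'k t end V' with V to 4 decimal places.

0 0 source 0.2000
1 4 load 0.0471
2 8 source -0.0447
3 12 load 0.0255

Γ_L=-0.764706, Γ_S=0.600000; launch V₁=1·75/375=0.200000
k=0 src: V=0.2000
k=1 load: inc=0.200000, refl=0.200000·-0.764706=-0.1529; V=0.000000+0.200000+-0.152941=0.0471
k=2 src: inc=-0.152941, refl=-0.152941·0.600000=-0.0918; V=0.200000+-0.152941+-0.091765=-0.0447
k=3 load: inc=-0.091765, refl=-0.091765·-0.764706=0.0702; V=0.047059+-0.091765+0.070173=0.0255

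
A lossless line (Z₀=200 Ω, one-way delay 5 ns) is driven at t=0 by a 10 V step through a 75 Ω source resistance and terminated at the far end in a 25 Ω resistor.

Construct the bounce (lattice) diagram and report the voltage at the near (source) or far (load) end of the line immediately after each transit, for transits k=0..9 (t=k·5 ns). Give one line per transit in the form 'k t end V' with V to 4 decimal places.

0 0 source 7.2727
1 5 load 1.6162
2 10 source 4.1873
3 15 load 2.1875
4 20 source 3.0965
5 25 load 2.3895
6 30 source 2.7109
7 35 load 2.4609
8 40 source 2.5746
9 45 load 2.4862

Γ_L=-0.777778, Γ_S=-0.454545; launch V₁=10·200/275=7.272727
k=0 src: V=7.2727
k=1 load: inc=7.272727, refl=7.272727·-0.777778=-5.6566; V=0.000000+7.272727+-5.656566=1.6162
k=2 src: inc=-5.656566, refl=-5.656566·-0.454545=2.5712; V=7.272727+-5.656566+2.571166=4.1873
k=3 load: inc=2.571166, refl=2.571166·-0.777778=-1.9998; V=1.616162+2.571166+-1.999796=2.1875
k=4 src: inc=-1.999796, refl=-1.999796·-0.454545=0.9090; V=4.187328+-1.999796+0.908998=3.0965
k=5 load: inc=0.908998, refl=0.908998·-0.777778=-0.7070; V=2.187532+0.908998+-0.706999=2.3895
k=6 src: inc=-0.706999, refl=-0.706999·-0.454545=0.3214; V=3.096530+-0.706999+0.321363=2.7109
k=7 load: inc=0.321363, refl=0.321363·-0.777778=-0.2499; V=2.389531+0.321363+-0.249949=2.4609
k=8 src: inc=-0.249949, refl=-0.249949·-0.454545=0.1136; V=2.710894+-0.249949+0.113613=2.5746
k=9 load: inc=0.113613, refl=0.113613·-0.777778=-0.0884; V=2.460945+0.113613+-0.088366=2.4862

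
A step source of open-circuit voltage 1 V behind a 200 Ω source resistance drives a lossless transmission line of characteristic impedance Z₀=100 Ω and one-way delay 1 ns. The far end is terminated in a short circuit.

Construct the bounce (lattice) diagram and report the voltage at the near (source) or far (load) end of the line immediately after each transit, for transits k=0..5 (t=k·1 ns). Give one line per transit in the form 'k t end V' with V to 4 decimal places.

Γ_L=-1.000000, Γ_S=0.333333; launch V₁=1·100/300=0.333333
k=0 src: V=0.3333
k=1 load: inc=0.333333, refl=0.333333·-1.000000=-0.3333; V=0.000000+0.333333+-0.333333=0.0000
k=2 src: inc=-0.333333, refl=-0.333333·0.333333=-0.1111; V=0.333333+-0.333333+-0.111111=-0.1111
k=3 load: inc=-0.111111, refl=-0.111111·-1.000000=0.1111; V=0.000000+-0.111111+0.111111=0.0000
k=4 src: inc=0.111111, refl=0.111111·0.333333=0.0370; V=-0.111111+0.111111+0.037037=0.0370
k=5 load: inc=0.037037, refl=0.037037·-1.000000=-0.0370; V=0.000000+0.037037+-0.037037=0.0000

0 0 source 0.3333
1 1 load 0.0000
2 2 source -0.1111
3 3 load 0.0000
4 4 source 0.0370
5 5 load 0.0000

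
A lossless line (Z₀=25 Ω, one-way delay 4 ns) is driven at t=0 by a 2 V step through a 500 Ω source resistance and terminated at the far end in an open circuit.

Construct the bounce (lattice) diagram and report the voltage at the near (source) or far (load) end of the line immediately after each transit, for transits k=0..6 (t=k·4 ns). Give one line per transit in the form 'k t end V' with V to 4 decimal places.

0 0 source 0.0952
1 4 load 0.1905
2 8 source 0.2766
3 12 load 0.3628
4 16 source 0.4408
5 20 load 0.5187
6 24 source 0.5893

Γ_L=1.000000, Γ_S=0.904762; launch V₁=2·25/525=0.095238
k=0 src: V=0.0952
k=1 load: inc=0.095238, refl=0.095238·1.000000=0.0952; V=0.000000+0.095238+0.095238=0.1905
k=2 src: inc=0.095238, refl=0.095238·0.904762=0.0862; V=0.095238+0.095238+0.086168=0.2766
k=3 load: inc=0.086168, refl=0.086168·1.000000=0.0862; V=0.190476+0.086168+0.086168=0.3628
k=4 src: inc=0.086168, refl=0.086168·0.904762=0.0780; V=0.276644+0.086168+0.077961=0.4408
k=5 load: inc=0.077961, refl=0.077961·1.000000=0.0780; V=0.362812+0.077961+0.077961=0.5187
k=6 src: inc=0.077961, refl=0.077961·0.904762=0.0705; V=0.440773+0.077961+0.070536=0.5893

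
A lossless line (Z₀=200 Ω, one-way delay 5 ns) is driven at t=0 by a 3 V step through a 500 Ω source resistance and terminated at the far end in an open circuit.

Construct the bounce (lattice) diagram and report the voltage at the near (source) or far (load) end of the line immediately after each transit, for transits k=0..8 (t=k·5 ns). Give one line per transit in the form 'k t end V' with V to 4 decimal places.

0 0 source 0.8571
1 5 load 1.7143
2 10 source 2.0816
3 15 load 2.4490
4 20 source 2.6064
5 25 load 2.7638
6 30 source 2.8313
7 35 load 2.8988
8 40 source 2.9277

Γ_L=1.000000, Γ_S=0.428571; launch V₁=3·200/700=0.857143
k=0 src: V=0.8571
k=1 load: inc=0.857143, refl=0.857143·1.000000=0.8571; V=0.000000+0.857143+0.857143=1.7143
k=2 src: inc=0.857143, refl=0.857143·0.428571=0.3673; V=0.857143+0.857143+0.367347=2.0816
k=3 load: inc=0.367347, refl=0.367347·1.000000=0.3673; V=1.714286+0.367347+0.367347=2.4490
k=4 src: inc=0.367347, refl=0.367347·0.428571=0.1574; V=2.081633+0.367347+0.157434=2.6064
k=5 load: inc=0.157434, refl=0.157434·1.000000=0.1574; V=2.448980+0.157434+0.157434=2.7638
k=6 src: inc=0.157434, refl=0.157434·0.428571=0.0675; V=2.606414+0.157434+0.067472=2.8313
k=7 load: inc=0.067472, refl=0.067472·1.000000=0.0675; V=2.763848+0.067472+0.067472=2.8988
k=8 src: inc=0.067472, refl=0.067472·0.428571=0.0289; V=2.831320+0.067472+0.028917=2.9277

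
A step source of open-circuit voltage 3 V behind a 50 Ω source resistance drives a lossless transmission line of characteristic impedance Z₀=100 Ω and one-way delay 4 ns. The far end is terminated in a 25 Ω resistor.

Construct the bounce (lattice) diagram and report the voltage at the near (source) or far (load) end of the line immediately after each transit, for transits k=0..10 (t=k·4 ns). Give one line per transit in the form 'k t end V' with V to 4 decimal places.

0 0 source 2.0000
1 4 load 0.8000
2 8 source 1.2000
3 12 load 0.9600
4 16 source 1.0400
5 20 load 0.9920
6 24 source 1.0080
7 28 load 0.9984
8 32 source 1.0016
9 36 load 0.9997
10 40 source 1.0003

Γ_L=-0.600000, Γ_S=-0.333333; launch V₁=3·100/150=2.000000
k=0 src: V=2.0000
k=1 load: inc=2.000000, refl=2.000000·-0.600000=-1.2000; V=0.000000+2.000000+-1.200000=0.8000
k=2 src: inc=-1.200000, refl=-1.200000·-0.333333=0.4000; V=2.000000+-1.200000+0.400000=1.2000
k=3 load: inc=0.400000, refl=0.400000·-0.600000=-0.2400; V=0.800000+0.400000+-0.240000=0.9600
k=4 src: inc=-0.240000, refl=-0.240000·-0.333333=0.0800; V=1.200000+-0.240000+0.080000=1.0400
k=5 load: inc=0.080000, refl=0.080000·-0.600000=-0.0480; V=0.960000+0.080000+-0.048000=0.9920
k=6 src: inc=-0.048000, refl=-0.048000·-0.333333=0.0160; V=1.040000+-0.048000+0.016000=1.0080
k=7 load: inc=0.016000, refl=0.016000·-0.600000=-0.0096; V=0.992000+0.016000+-0.009600=0.9984
k=8 src: inc=-0.009600, refl=-0.009600·-0.333333=0.0032; V=1.008000+-0.009600+0.003200=1.0016
k=9 load: inc=0.003200, refl=0.003200·-0.600000=-0.0019; V=0.998400+0.003200+-0.001920=0.9997
k=10 src: inc=-0.001920, refl=-0.001920·-0.333333=0.0006; V=1.001600+-0.001920+0.000640=1.0003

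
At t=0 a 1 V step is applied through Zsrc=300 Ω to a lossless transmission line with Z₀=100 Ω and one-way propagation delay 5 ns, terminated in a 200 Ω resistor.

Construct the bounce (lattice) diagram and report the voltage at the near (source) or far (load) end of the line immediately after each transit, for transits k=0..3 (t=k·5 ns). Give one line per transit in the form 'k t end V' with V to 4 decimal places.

Γ_L=0.333333, Γ_S=0.500000; launch V₁=1·100/400=0.250000
k=0 src: V=0.2500
k=1 load: inc=0.250000, refl=0.250000·0.333333=0.0833; V=0.000000+0.250000+0.083333=0.3333
k=2 src: inc=0.083333, refl=0.083333·0.500000=0.0417; V=0.250000+0.083333+0.041667=0.3750
k=3 load: inc=0.041667, refl=0.041667·0.333333=0.0139; V=0.333333+0.041667+0.013889=0.3889

0 0 source 0.2500
1 5 load 0.3333
2 10 source 0.3750
3 15 load 0.3889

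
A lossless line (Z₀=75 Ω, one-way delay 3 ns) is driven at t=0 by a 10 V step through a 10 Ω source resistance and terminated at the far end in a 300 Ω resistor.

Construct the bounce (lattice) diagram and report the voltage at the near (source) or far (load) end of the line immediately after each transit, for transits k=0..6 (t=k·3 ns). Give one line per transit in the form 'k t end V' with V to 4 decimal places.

0 0 source 8.8235
1 3 load 14.1176
2 6 source 10.0692
3 9 load 7.6401
4 12 source 9.4977
5 15 load 10.6122
6 18 source 9.7599

Γ_L=0.600000, Γ_S=-0.764706; launch V₁=10·75/85=8.823529
k=0 src: V=8.8235
k=1 load: inc=8.823529, refl=8.823529·0.600000=5.2941; V=0.000000+8.823529+5.294118=14.1176
k=2 src: inc=5.294118, refl=5.294118·-0.764706=-4.0484; V=8.823529+5.294118+-4.048443=10.0692
k=3 load: inc=-4.048443, refl=-4.048443·0.600000=-2.4291; V=14.117647+-4.048443+-2.429066=7.6401
k=4 src: inc=-2.429066, refl=-2.429066·-0.764706=1.8575; V=10.069204+-2.429066+1.857521=9.4977
k=5 load: inc=1.857521, refl=1.857521·0.600000=1.1145; V=7.640138+1.857521+1.114513=10.6122
k=6 src: inc=1.114513, refl=1.114513·-0.764706=-0.8523; V=9.497659+1.114513+-0.852274=9.7599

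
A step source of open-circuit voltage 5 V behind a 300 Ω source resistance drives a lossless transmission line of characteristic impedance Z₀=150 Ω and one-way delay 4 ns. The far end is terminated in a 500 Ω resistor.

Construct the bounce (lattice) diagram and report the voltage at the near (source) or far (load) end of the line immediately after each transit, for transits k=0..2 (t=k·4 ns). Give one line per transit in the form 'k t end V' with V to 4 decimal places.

Γ_L=0.538462, Γ_S=0.333333; launch V₁=5·150/450=1.666667
k=0 src: V=1.6667
k=1 load: inc=1.666667, refl=1.666667·0.538462=0.8974; V=0.000000+1.666667+0.897436=2.5641
k=2 src: inc=0.897436, refl=0.897436·0.333333=0.2991; V=1.666667+0.897436+0.299145=2.8632

0 0 source 1.6667
1 4 load 2.5641
2 8 source 2.8632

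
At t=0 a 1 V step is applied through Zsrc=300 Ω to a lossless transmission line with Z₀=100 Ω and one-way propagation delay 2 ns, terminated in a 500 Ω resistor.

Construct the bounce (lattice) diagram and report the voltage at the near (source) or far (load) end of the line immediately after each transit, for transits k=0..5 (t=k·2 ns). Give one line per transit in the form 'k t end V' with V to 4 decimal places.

0 0 source 0.2500
1 2 load 0.4167
2 4 source 0.5000
3 6 load 0.5556
4 8 source 0.5833
5 10 load 0.6019

Γ_L=0.666667, Γ_S=0.500000; launch V₁=1·100/400=0.250000
k=0 src: V=0.2500
k=1 load: inc=0.250000, refl=0.250000·0.666667=0.1667; V=0.000000+0.250000+0.166667=0.4167
k=2 src: inc=0.166667, refl=0.166667·0.500000=0.0833; V=0.250000+0.166667+0.083333=0.5000
k=3 load: inc=0.083333, refl=0.083333·0.666667=0.0556; V=0.416667+0.083333+0.055556=0.5556
k=4 src: inc=0.055556, refl=0.055556·0.500000=0.0278; V=0.500000+0.055556+0.027778=0.5833
k=5 load: inc=0.027778, refl=0.027778·0.666667=0.0185; V=0.555556+0.027778+0.018519=0.6019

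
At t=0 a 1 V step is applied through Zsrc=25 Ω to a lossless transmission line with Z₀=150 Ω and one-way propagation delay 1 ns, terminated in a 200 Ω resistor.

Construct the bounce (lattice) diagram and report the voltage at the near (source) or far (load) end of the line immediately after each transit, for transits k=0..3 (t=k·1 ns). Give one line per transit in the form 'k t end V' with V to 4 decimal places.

0 0 source 0.8571
1 1 load 0.9796
2 2 source 0.8921
3 3 load 0.8796

Γ_L=0.142857, Γ_S=-0.714286; launch V₁=1·150/175=0.857143
k=0 src: V=0.8571
k=1 load: inc=0.857143, refl=0.857143·0.142857=0.1224; V=0.000000+0.857143+0.122449=0.9796
k=2 src: inc=0.122449, refl=0.122449·-0.714286=-0.0875; V=0.857143+0.122449+-0.087464=0.8921
k=3 load: inc=-0.087464, refl=-0.087464·0.142857=-0.0125; V=0.979592+-0.087464+-0.012495=0.8796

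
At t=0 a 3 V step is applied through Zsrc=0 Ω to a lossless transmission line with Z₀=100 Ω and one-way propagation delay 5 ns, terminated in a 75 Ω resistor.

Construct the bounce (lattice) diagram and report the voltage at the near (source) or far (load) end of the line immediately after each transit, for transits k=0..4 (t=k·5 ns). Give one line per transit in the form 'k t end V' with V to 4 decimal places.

0 0 source 3.0000
1 5 load 2.5714
2 10 source 3.0000
3 15 load 2.9388
4 20 source 3.0000

Γ_L=-0.142857, Γ_S=-1.000000; launch V₁=3·100/100=3.000000
k=0 src: V=3.0000
k=1 load: inc=3.000000, refl=3.000000·-0.142857=-0.4286; V=0.000000+3.000000+-0.428571=2.5714
k=2 src: inc=-0.428571, refl=-0.428571·-1.000000=0.4286; V=3.000000+-0.428571+0.428571=3.0000
k=3 load: inc=0.428571, refl=0.428571·-0.142857=-0.0612; V=2.571429+0.428571+-0.061224=2.9388
k=4 src: inc=-0.061224, refl=-0.061224·-1.000000=0.0612; V=3.000000+-0.061224+0.061224=3.0000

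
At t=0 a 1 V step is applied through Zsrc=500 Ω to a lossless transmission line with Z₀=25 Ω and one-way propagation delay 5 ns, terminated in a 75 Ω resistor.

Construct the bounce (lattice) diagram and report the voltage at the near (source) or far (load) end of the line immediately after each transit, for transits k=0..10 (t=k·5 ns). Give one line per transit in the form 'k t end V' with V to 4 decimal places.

Γ_L=0.500000, Γ_S=0.904762; launch V₁=1·25/525=0.047619
k=0 src: V=0.0476
k=1 load: inc=0.047619, refl=0.047619·0.500000=0.0238; V=0.000000+0.047619+0.023810=0.0714
k=2 src: inc=0.023810, refl=0.023810·0.904762=0.0215; V=0.047619+0.023810+0.021542=0.0930
k=3 load: inc=0.021542, refl=0.021542·0.500000=0.0108; V=0.071429+0.021542+0.010771=0.1037
k=4 src: inc=0.010771, refl=0.010771·0.904762=0.0097; V=0.092971+0.010771+0.009745=0.1135
k=5 load: inc=0.009745, refl=0.009745·0.500000=0.0049; V=0.103741+0.009745+0.004873=0.1184
k=6 src: inc=0.004873, refl=0.004873·0.904762=0.0044; V=0.113487+0.004873+0.004409=0.1228
k=7 load: inc=0.004409, refl=0.004409·0.500000=0.0022; V=0.118359+0.004409+0.002204=0.1250
k=8 src: inc=0.002204, refl=0.002204·0.904762=0.0020; V=0.122768+0.002204+0.001994=0.1270
k=9 load: inc=0.001994, refl=0.001994·0.500000=0.0010; V=0.124972+0.001994+0.000997=0.1280
k=10 src: inc=0.000997, refl=0.000997·0.904762=0.0009; V=0.126966+0.000997+0.000902=0.1289

0 0 source 0.0476
1 5 load 0.0714
2 10 source 0.0930
3 15 load 0.1037
4 20 source 0.1135
5 25 load 0.1184
6 30 source 0.1228
7 35 load 0.1250
8 40 source 0.1270
9 45 load 0.1280
10 50 source 0.1289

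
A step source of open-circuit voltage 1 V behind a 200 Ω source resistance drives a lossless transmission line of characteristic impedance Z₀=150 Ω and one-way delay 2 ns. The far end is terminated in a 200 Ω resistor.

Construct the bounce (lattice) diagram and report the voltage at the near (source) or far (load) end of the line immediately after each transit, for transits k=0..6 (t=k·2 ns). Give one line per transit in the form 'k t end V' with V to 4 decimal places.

0 0 source 0.4286
1 2 load 0.4898
2 4 source 0.4985
3 6 load 0.4998
4 8 source 0.5000
5 10 load 0.5000
6 12 source 0.5000

Γ_L=0.142857, Γ_S=0.142857; launch V₁=1·150/350=0.428571
k=0 src: V=0.4286
k=1 load: inc=0.428571, refl=0.428571·0.142857=0.0612; V=0.000000+0.428571+0.061224=0.4898
k=2 src: inc=0.061224, refl=0.061224·0.142857=0.0087; V=0.428571+0.061224+0.008746=0.4985
k=3 load: inc=0.008746, refl=0.008746·0.142857=0.0012; V=0.489796+0.008746+0.001249=0.4998
k=4 src: inc=0.001249, refl=0.001249·0.142857=0.0002; V=0.498542+0.001249+0.000178=0.5000
k=5 load: inc=0.000178, refl=0.000178·0.142857=0.0000; V=0.499792+0.000178+0.000025=0.5000
k=6 src: inc=0.000025, refl=0.000025·0.142857=0.0000; V=0.499970+0.000025+0.000004=0.5000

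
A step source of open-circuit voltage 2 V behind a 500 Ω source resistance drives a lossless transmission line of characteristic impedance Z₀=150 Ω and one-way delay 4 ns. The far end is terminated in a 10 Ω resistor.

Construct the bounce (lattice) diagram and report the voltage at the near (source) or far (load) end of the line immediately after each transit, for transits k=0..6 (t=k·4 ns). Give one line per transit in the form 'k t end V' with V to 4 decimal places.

Γ_L=-0.875000, Γ_S=0.538462; launch V₁=2·150/650=0.461538
k=0 src: V=0.4615
k=1 load: inc=0.461538, refl=0.461538·-0.875000=-0.4038; V=0.000000+0.461538+-0.403846=0.0577
k=2 src: inc=-0.403846, refl=-0.403846·0.538462=-0.2175; V=0.461538+-0.403846+-0.217456=-0.1598
k=3 load: inc=-0.217456, refl=-0.217456·-0.875000=0.1903; V=0.057692+-0.217456+0.190274=0.0305
k=4 src: inc=0.190274, refl=0.190274·0.538462=0.1025; V=-0.159763+0.190274+0.102455=0.1330
k=5 load: inc=0.102455, refl=0.102455·-0.875000=-0.0896; V=0.030510+0.102455+-0.089648=0.0433
k=6 src: inc=-0.089648, refl=-0.089648·0.538462=-0.0483; V=0.132965+-0.089648+-0.048272=-0.0050

0 0 source 0.4615
1 4 load 0.0577
2 8 source -0.1598
3 12 load 0.0305
4 16 source 0.1330
5 20 load 0.0433
6 24 source -0.0050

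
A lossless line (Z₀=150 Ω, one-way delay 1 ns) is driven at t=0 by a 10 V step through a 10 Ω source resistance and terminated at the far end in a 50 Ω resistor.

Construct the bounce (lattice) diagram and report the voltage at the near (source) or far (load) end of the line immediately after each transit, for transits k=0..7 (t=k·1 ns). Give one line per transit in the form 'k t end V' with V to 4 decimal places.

0 0 source 9.3750
1 1 load 4.6875
2 2 source 8.7891
3 3 load 6.7383
4 4 source 8.5327
5 5 load 7.6355
6 6 source 8.4206
7 7 load 8.0280

Γ_L=-0.500000, Γ_S=-0.875000; launch V₁=10·150/160=9.375000
k=0 src: V=9.3750
k=1 load: inc=9.375000, refl=9.375000·-0.500000=-4.6875; V=0.000000+9.375000+-4.687500=4.6875
k=2 src: inc=-4.687500, refl=-4.687500·-0.875000=4.1016; V=9.375000+-4.687500+4.101562=8.7891
k=3 load: inc=4.101562, refl=4.101562·-0.500000=-2.0508; V=4.687500+4.101562+-2.050781=6.7383
k=4 src: inc=-2.050781, refl=-2.050781·-0.875000=1.7944; V=8.789062+-2.050781+1.794434=8.5327
k=5 load: inc=1.794434, refl=1.794434·-0.500000=-0.8972; V=6.738281+1.794434+-0.897217=7.6355
k=6 src: inc=-0.897217, refl=-0.897217·-0.875000=0.7851; V=8.532715+-0.897217+0.785065=8.4206
k=7 load: inc=0.785065, refl=0.785065·-0.500000=-0.3925; V=7.635498+0.785065+-0.392532=8.0280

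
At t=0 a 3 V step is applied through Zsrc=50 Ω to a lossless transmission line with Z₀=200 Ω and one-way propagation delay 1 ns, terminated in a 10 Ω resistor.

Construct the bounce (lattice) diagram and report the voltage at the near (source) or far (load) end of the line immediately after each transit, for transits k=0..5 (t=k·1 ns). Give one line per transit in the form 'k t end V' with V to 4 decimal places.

0 0 source 2.4000
1 1 load 0.2286
2 2 source 1.5314
3 3 load 0.3527
4 4 source 1.0599
5 5 load 0.4200

Γ_L=-0.904762, Γ_S=-0.600000; launch V₁=3·200/250=2.400000
k=0 src: V=2.4000
k=1 load: inc=2.400000, refl=2.400000·-0.904762=-2.1714; V=0.000000+2.400000+-2.171429=0.2286
k=2 src: inc=-2.171429, refl=-2.171429·-0.600000=1.3029; V=2.400000+-2.171429+1.302857=1.5314
k=3 load: inc=1.302857, refl=1.302857·-0.904762=-1.1788; V=0.228571+1.302857+-1.178776=0.3527
k=4 src: inc=-1.178776, refl=-1.178776·-0.600000=0.7073; V=1.531429+-1.178776+0.707265=1.0599
k=5 load: inc=0.707265, refl=0.707265·-0.904762=-0.6399; V=0.352653+0.707265+-0.639907=0.4200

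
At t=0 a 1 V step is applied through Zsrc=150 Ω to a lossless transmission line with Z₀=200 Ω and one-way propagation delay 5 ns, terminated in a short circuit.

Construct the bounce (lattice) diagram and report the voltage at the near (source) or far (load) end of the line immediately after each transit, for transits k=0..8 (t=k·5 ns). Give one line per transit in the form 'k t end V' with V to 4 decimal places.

0 0 source 0.5714
1 5 load 0.0000
2 10 source 0.0816
3 15 load 0.0000
4 20 source 0.0117
5 25 load 0.0000
6 30 source 0.0017
7 35 load 0.0000
8 40 source 0.0002

Γ_L=-1.000000, Γ_S=-0.142857; launch V₁=1·200/350=0.571429
k=0 src: V=0.5714
k=1 load: inc=0.571429, refl=0.571429·-1.000000=-0.5714; V=0.000000+0.571429+-0.571429=0.0000
k=2 src: inc=-0.571429, refl=-0.571429·-0.142857=0.0816; V=0.571429+-0.571429+0.081633=0.0816
k=3 load: inc=0.081633, refl=0.081633·-1.000000=-0.0816; V=0.000000+0.081633+-0.081633=0.0000
k=4 src: inc=-0.081633, refl=-0.081633·-0.142857=0.0117; V=0.081633+-0.081633+0.011662=0.0117
k=5 load: inc=0.011662, refl=0.011662·-1.000000=-0.0117; V=0.000000+0.011662+-0.011662=0.0000
k=6 src: inc=-0.011662, refl=-0.011662·-0.142857=0.0017; V=0.011662+-0.011662+0.001666=0.0017
k=7 load: inc=0.001666, refl=0.001666·-1.000000=-0.0017; V=0.000000+0.001666+-0.001666=0.0000
k=8 src: inc=-0.001666, refl=-0.001666·-0.142857=0.0002; V=0.001666+-0.001666+0.000238=0.0002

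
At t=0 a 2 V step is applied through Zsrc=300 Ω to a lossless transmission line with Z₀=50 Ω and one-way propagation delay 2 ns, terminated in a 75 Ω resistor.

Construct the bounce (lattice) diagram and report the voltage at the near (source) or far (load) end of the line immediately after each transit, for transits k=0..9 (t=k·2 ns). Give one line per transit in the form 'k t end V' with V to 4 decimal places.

0 0 source 0.2857
1 2 load 0.3429
2 4 source 0.3837
3 6 load 0.3918
4 8 source 0.3977
5 10 load 0.3988
6 12 source 0.3997
7 14 load 0.3998
8 16 source 0.4000
9 18 load 0.4000

Γ_L=0.200000, Γ_S=0.714286; launch V₁=2·50/350=0.285714
k=0 src: V=0.2857
k=1 load: inc=0.285714, refl=0.285714·0.200000=0.0571; V=0.000000+0.285714+0.057143=0.3429
k=2 src: inc=0.057143, refl=0.057143·0.714286=0.0408; V=0.285714+0.057143+0.040816=0.3837
k=3 load: inc=0.040816, refl=0.040816·0.200000=0.0082; V=0.342857+0.040816+0.008163=0.3918
k=4 src: inc=0.008163, refl=0.008163·0.714286=0.0058; V=0.383673+0.008163+0.005831=0.3977
k=5 load: inc=0.005831, refl=0.005831·0.200000=0.0012; V=0.391837+0.005831+0.001166=0.3988
k=6 src: inc=0.001166, refl=0.001166·0.714286=0.0008; V=0.397668+0.001166+0.000833=0.3997
k=7 load: inc=0.000833, refl=0.000833·0.200000=0.0002; V=0.398834+0.000833+0.000167=0.3998
k=8 src: inc=0.000167, refl=0.000167·0.714286=0.0001; V=0.399667+0.000167+0.000119=0.4000
k=9 load: inc=0.000119, refl=0.000119·0.200000=0.0000; V=0.399833+0.000119+0.000024=0.4000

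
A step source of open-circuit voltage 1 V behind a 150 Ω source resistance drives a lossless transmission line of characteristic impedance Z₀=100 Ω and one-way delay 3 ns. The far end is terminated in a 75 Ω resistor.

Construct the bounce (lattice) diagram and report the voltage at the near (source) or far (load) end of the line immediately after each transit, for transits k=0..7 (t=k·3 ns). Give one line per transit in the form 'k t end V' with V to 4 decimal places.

Γ_L=-0.142857, Γ_S=0.200000; launch V₁=1·100/250=0.400000
k=0 src: V=0.4000
k=1 load: inc=0.400000, refl=0.400000·-0.142857=-0.0571; V=0.000000+0.400000+-0.057143=0.3429
k=2 src: inc=-0.057143, refl=-0.057143·0.200000=-0.0114; V=0.400000+-0.057143+-0.011429=0.3314
k=3 load: inc=-0.011429, refl=-0.011429·-0.142857=0.0016; V=0.342857+-0.011429+0.001633=0.3331
k=4 src: inc=0.001633, refl=0.001633·0.200000=0.0003; V=0.331429+0.001633+0.000327=0.3334
k=5 load: inc=0.000327, refl=0.000327·-0.142857=-0.0000; V=0.333061+0.000327+-0.000047=0.3333
k=6 src: inc=-0.000047, refl=-0.000047·0.200000=-0.0000; V=0.333388+-0.000047+-0.000009=0.3333
k=7 load: inc=-0.000009, refl=-0.000009·-0.142857=0.0000; V=0.333341+-0.000009+0.000001=0.3333

0 0 source 0.4000
1 3 load 0.3429
2 6 source 0.3314
3 9 load 0.3331
4 12 source 0.3334
5 15 load 0.3333
6 18 source 0.3333
7 21 load 0.3333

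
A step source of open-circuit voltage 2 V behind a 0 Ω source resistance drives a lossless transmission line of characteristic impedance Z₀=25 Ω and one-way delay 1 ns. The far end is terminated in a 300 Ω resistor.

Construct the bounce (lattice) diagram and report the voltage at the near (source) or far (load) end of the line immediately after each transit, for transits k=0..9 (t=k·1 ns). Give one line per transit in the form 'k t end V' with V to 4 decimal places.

Γ_L=0.846154, Γ_S=-1.000000; launch V₁=2·25/25=2.000000
k=0 src: V=2.0000
k=1 load: inc=2.000000, refl=2.000000·0.846154=1.6923; V=0.000000+2.000000+1.692308=3.6923
k=2 src: inc=1.692308, refl=1.692308·-1.000000=-1.6923; V=2.000000+1.692308+-1.692308=2.0000
k=3 load: inc=-1.692308, refl=-1.692308·0.846154=-1.4320; V=3.692308+-1.692308+-1.431953=0.5680
k=4 src: inc=-1.431953, refl=-1.431953·-1.000000=1.4320; V=2.000000+-1.431953+1.431953=2.0000
k=5 load: inc=1.431953, refl=1.431953·0.846154=1.2117; V=0.568047+1.431953+1.211652=3.2117
k=6 src: inc=1.211652, refl=1.211652·-1.000000=-1.2117; V=2.000000+1.211652+-1.211652=2.0000
k=7 load: inc=-1.211652, refl=-1.211652·0.846154=-1.0252; V=3.211652+-1.211652+-1.025244=0.9748
k=8 src: inc=-1.025244, refl=-1.025244·-1.000000=1.0252; V=2.000000+-1.025244+1.025244=2.0000
k=9 load: inc=1.025244, refl=1.025244·0.846154=0.8675; V=0.974756+1.025244+0.867514=2.8675

0 0 source 2.0000
1 1 load 3.6923
2 2 source 2.0000
3 3 load 0.5680
4 4 source 2.0000
5 5 load 3.2117
6 6 source 2.0000
7 7 load 0.9748
8 8 source 2.0000
9 9 load 2.8675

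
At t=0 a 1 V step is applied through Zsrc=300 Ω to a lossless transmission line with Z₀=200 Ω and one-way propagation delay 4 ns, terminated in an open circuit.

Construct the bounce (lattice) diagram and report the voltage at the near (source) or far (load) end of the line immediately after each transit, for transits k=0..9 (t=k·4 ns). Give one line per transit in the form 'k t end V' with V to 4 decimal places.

Γ_L=1.000000, Γ_S=0.200000; launch V₁=1·200/500=0.400000
k=0 src: V=0.4000
k=1 load: inc=0.400000, refl=0.400000·1.000000=0.4000; V=0.000000+0.400000+0.400000=0.8000
k=2 src: inc=0.400000, refl=0.400000·0.200000=0.0800; V=0.400000+0.400000+0.080000=0.8800
k=3 load: inc=0.080000, refl=0.080000·1.000000=0.0800; V=0.800000+0.080000+0.080000=0.9600
k=4 src: inc=0.080000, refl=0.080000·0.200000=0.0160; V=0.880000+0.080000+0.016000=0.9760
k=5 load: inc=0.016000, refl=0.016000·1.000000=0.0160; V=0.960000+0.016000+0.016000=0.9920
k=6 src: inc=0.016000, refl=0.016000·0.200000=0.0032; V=0.976000+0.016000+0.003200=0.9952
k=7 load: inc=0.003200, refl=0.003200·1.000000=0.0032; V=0.992000+0.003200+0.003200=0.9984
k=8 src: inc=0.003200, refl=0.003200·0.200000=0.0006; V=0.995200+0.003200+0.000640=0.9990
k=9 load: inc=0.000640, refl=0.000640·1.000000=0.0006; V=0.998400+0.000640+0.000640=0.9997

0 0 source 0.4000
1 4 load 0.8000
2 8 source 0.8800
3 12 load 0.9600
4 16 source 0.9760
5 20 load 0.9920
6 24 source 0.9952
7 28 load 0.9984
8 32 source 0.9990
9 36 load 0.9997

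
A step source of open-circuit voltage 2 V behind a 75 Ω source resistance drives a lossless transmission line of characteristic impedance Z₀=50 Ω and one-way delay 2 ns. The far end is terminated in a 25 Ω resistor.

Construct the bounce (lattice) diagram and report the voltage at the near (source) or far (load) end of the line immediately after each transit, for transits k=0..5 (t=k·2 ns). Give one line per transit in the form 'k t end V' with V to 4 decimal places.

Γ_L=-0.333333, Γ_S=0.200000; launch V₁=2·50/125=0.800000
k=0 src: V=0.8000
k=1 load: inc=0.800000, refl=0.800000·-0.333333=-0.2667; V=0.000000+0.800000+-0.266667=0.5333
k=2 src: inc=-0.266667, refl=-0.266667·0.200000=-0.0533; V=0.800000+-0.266667+-0.053333=0.4800
k=3 load: inc=-0.053333, refl=-0.053333·-0.333333=0.0178; V=0.533333+-0.053333+0.017778=0.4978
k=4 src: inc=0.017778, refl=0.017778·0.200000=0.0036; V=0.480000+0.017778+0.003556=0.5013
k=5 load: inc=0.003556, refl=0.003556·-0.333333=-0.0012; V=0.497778+0.003556+-0.001185=0.5001

0 0 source 0.8000
1 2 load 0.5333
2 4 source 0.4800
3 6 load 0.4978
4 8 source 0.5013
5 10 load 0.5001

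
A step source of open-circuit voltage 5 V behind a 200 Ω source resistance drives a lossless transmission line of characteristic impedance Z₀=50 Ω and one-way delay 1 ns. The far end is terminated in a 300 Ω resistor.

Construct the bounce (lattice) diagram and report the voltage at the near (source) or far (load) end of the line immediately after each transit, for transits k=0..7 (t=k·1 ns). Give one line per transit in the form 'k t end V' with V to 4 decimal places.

Γ_L=0.714286, Γ_S=0.600000; launch V₁=5·50/250=1.000000
k=0 src: V=1.0000
k=1 load: inc=1.000000, refl=1.000000·0.714286=0.7143; V=0.000000+1.000000+0.714286=1.7143
k=2 src: inc=0.714286, refl=0.714286·0.600000=0.4286; V=1.000000+0.714286+0.428571=2.1429
k=3 load: inc=0.428571, refl=0.428571·0.714286=0.3061; V=1.714286+0.428571+0.306122=2.4490
k=4 src: inc=0.306122, refl=0.306122·0.600000=0.1837; V=2.142857+0.306122+0.183673=2.6327
k=5 load: inc=0.183673, refl=0.183673·0.714286=0.1312; V=2.448980+0.183673+0.131195=2.7638
k=6 src: inc=0.131195, refl=0.131195·0.600000=0.0787; V=2.632653+0.131195+0.078717=2.8426
k=7 load: inc=0.078717, refl=0.078717·0.714286=0.0562; V=2.763848+0.078717+0.056227=2.8988

0 0 source 1.0000
1 1 load 1.7143
2 2 source 2.1429
3 3 load 2.4490
4 4 source 2.6327
5 5 load 2.7638
6 6 source 2.8426
7 7 load 2.8988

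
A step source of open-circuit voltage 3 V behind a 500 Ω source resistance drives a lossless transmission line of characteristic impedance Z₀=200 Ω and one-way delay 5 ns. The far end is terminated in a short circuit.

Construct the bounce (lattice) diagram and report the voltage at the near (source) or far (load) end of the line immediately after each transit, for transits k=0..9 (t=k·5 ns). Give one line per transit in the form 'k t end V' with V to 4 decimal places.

Γ_L=-1.000000, Γ_S=0.428571; launch V₁=3·200/700=0.857143
k=0 src: V=0.8571
k=1 load: inc=0.857143, refl=0.857143·-1.000000=-0.8571; V=0.000000+0.857143+-0.857143=0.0000
k=2 src: inc=-0.857143, refl=-0.857143·0.428571=-0.3673; V=0.857143+-0.857143+-0.367347=-0.3673
k=3 load: inc=-0.367347, refl=-0.367347·-1.000000=0.3673; V=0.000000+-0.367347+0.367347=0.0000
k=4 src: inc=0.367347, refl=0.367347·0.428571=0.1574; V=-0.367347+0.367347+0.157434=0.1574
k=5 load: inc=0.157434, refl=0.157434·-1.000000=-0.1574; V=0.000000+0.157434+-0.157434=0.0000
k=6 src: inc=-0.157434, refl=-0.157434·0.428571=-0.0675; V=0.157434+-0.157434+-0.067472=-0.0675
k=7 load: inc=-0.067472, refl=-0.067472·-1.000000=0.0675; V=0.000000+-0.067472+0.067472=0.0000
k=8 src: inc=0.067472, refl=0.067472·0.428571=0.0289; V=-0.067472+0.067472+0.028917=0.0289
k=9 load: inc=0.028917, refl=0.028917·-1.000000=-0.0289; V=0.000000+0.028917+-0.028917=0.0000

0 0 source 0.8571
1 5 load 0.0000
2 10 source -0.3673
3 15 load 0.0000
4 20 source 0.1574
5 25 load 0.0000
6 30 source -0.0675
7 35 load 0.0000
8 40 source 0.0289
9 45 load 0.0000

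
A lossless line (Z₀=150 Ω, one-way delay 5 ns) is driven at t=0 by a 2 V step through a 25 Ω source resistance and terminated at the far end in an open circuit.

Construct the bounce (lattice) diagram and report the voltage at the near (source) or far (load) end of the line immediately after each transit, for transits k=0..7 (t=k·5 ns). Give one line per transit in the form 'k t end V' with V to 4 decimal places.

Γ_L=1.000000, Γ_S=-0.714286; launch V₁=2·150/175=1.714286
k=0 src: V=1.7143
k=1 load: inc=1.714286, refl=1.714286·1.000000=1.7143; V=0.000000+1.714286+1.714286=3.4286
k=2 src: inc=1.714286, refl=1.714286·-0.714286=-1.2245; V=1.714286+1.714286+-1.224490=2.2041
k=3 load: inc=-1.224490, refl=-1.224490·1.000000=-1.2245; V=3.428571+-1.224490+-1.224490=0.9796
k=4 src: inc=-1.224490, refl=-1.224490·-0.714286=0.8746; V=2.204082+-1.224490+0.874636=1.8542
k=5 load: inc=0.874636, refl=0.874636·1.000000=0.8746; V=0.979592+0.874636+0.874636=2.7289
k=6 src: inc=0.874636, refl=0.874636·-0.714286=-0.6247; V=1.854227+0.874636+-0.624740=2.1041
k=7 load: inc=-0.624740, refl=-0.624740·1.000000=-0.6247; V=2.728863+-0.624740+-0.624740=1.4794

0 0 source 1.7143
1 5 load 3.4286
2 10 source 2.2041
3 15 load 0.9796
4 20 source 1.8542
5 25 load 2.7289
6 30 source 2.1041
7 35 load 1.4794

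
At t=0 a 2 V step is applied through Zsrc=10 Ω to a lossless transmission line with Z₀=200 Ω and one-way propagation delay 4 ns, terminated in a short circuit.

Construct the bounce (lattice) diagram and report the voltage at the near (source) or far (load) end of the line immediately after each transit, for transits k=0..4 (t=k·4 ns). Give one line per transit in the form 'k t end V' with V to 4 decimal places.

0 0 source 1.9048
1 4 load 0.0000
2 8 source 1.7234
3 12 load 0.0000
4 16 source 1.5592

Γ_L=-1.000000, Γ_S=-0.904762; launch V₁=2·200/210=1.904762
k=0 src: V=1.9048
k=1 load: inc=1.904762, refl=1.904762·-1.000000=-1.9048; V=0.000000+1.904762+-1.904762=0.0000
k=2 src: inc=-1.904762, refl=-1.904762·-0.904762=1.7234; V=1.904762+-1.904762+1.723356=1.7234
k=3 load: inc=1.723356, refl=1.723356·-1.000000=-1.7234; V=0.000000+1.723356+-1.723356=0.0000
k=4 src: inc=-1.723356, refl=-1.723356·-0.904762=1.5592; V=1.723356+-1.723356+1.559227=1.5592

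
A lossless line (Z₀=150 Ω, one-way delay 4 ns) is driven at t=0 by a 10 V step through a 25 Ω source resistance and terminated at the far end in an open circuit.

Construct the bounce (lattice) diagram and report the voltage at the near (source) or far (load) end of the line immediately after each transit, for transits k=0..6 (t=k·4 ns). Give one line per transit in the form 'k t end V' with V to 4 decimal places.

Γ_L=1.000000, Γ_S=-0.714286; launch V₁=10·150/175=8.571429
k=0 src: V=8.5714
k=1 load: inc=8.571429, refl=8.571429·1.000000=8.5714; V=0.000000+8.571429+8.571429=17.1429
k=2 src: inc=8.571429, refl=8.571429·-0.714286=-6.1224; V=8.571429+8.571429+-6.122449=11.0204
k=3 load: inc=-6.122449, refl=-6.122449·1.000000=-6.1224; V=17.142857+-6.122449+-6.122449=4.8980
k=4 src: inc=-6.122449, refl=-6.122449·-0.714286=4.3732; V=11.020408+-6.122449+4.373178=9.2711
k=5 load: inc=4.373178, refl=4.373178·1.000000=4.3732; V=4.897959+4.373178+4.373178=13.6443
k=6 src: inc=4.373178, refl=4.373178·-0.714286=-3.1237; V=9.271137+4.373178+-3.123698=10.5206

0 0 source 8.5714
1 4 load 17.1429
2 8 source 11.0204
3 12 load 4.8980
4 16 source 9.2711
5 20 load 13.6443
6 24 source 10.5206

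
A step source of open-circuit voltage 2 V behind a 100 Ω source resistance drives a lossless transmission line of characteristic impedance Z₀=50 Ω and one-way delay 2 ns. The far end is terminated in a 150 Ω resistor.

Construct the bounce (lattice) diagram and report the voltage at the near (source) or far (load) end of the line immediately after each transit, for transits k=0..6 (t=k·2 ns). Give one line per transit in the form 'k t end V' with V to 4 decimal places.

Γ_L=0.500000, Γ_S=0.333333; launch V₁=2·50/150=0.666667
k=0 src: V=0.6667
k=1 load: inc=0.666667, refl=0.666667·0.500000=0.3333; V=0.000000+0.666667+0.333333=1.0000
k=2 src: inc=0.333333, refl=0.333333·0.333333=0.1111; V=0.666667+0.333333+0.111111=1.1111
k=3 load: inc=0.111111, refl=0.111111·0.500000=0.0556; V=1.000000+0.111111+0.055556=1.1667
k=4 src: inc=0.055556, refl=0.055556·0.333333=0.0185; V=1.111111+0.055556+0.018519=1.1852
k=5 load: inc=0.018519, refl=0.018519·0.500000=0.0093; V=1.166667+0.018519+0.009259=1.1944
k=6 src: inc=0.009259, refl=0.009259·0.333333=0.0031; V=1.185185+0.009259+0.003086=1.1975

0 0 source 0.6667
1 2 load 1.0000
2 4 source 1.1111
3 6 load 1.1667
4 8 source 1.1852
5 10 load 1.1944
6 12 source 1.1975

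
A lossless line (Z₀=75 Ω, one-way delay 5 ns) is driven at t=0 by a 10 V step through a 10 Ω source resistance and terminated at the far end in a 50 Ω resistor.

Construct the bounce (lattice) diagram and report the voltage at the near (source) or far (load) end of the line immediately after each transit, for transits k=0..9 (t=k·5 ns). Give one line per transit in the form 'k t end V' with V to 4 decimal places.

Γ_L=-0.200000, Γ_S=-0.764706; launch V₁=10·75/85=8.823529
k=0 src: V=8.8235
k=1 load: inc=8.823529, refl=8.823529·-0.200000=-1.7647; V=0.000000+8.823529+-1.764706=7.0588
k=2 src: inc=-1.764706, refl=-1.764706·-0.764706=1.3495; V=8.823529+-1.764706+1.349481=8.4083
k=3 load: inc=1.349481, refl=1.349481·-0.200000=-0.2699; V=7.058824+1.349481+-0.269896=8.1384
k=4 src: inc=-0.269896, refl=-0.269896·-0.764706=0.2064; V=8.408304+-0.269896+0.206391=8.3448
k=5 load: inc=0.206391, refl=0.206391·-0.200000=-0.0413; V=8.138408+0.206391+-0.041278=8.3035
k=6 src: inc=-0.041278, refl=-0.041278·-0.764706=0.0316; V=8.344800+-0.041278+0.031566=8.3351
k=7 load: inc=0.031566, refl=0.031566·-0.200000=-0.0063; V=8.303521+0.031566+-0.006313=8.3288
k=8 src: inc=-0.006313, refl=-0.006313·-0.764706=0.0048; V=8.335087+-0.006313+0.004828=8.3336
k=9 load: inc=0.004828, refl=0.004828·-0.200000=-0.0010; V=8.328774+0.004828+-0.000966=8.3326

0 0 source 8.8235
1 5 load 7.0588
2 10 source 8.4083
3 15 load 8.1384
4 20 source 8.3448
5 25 load 8.3035
6 30 source 8.3351
7 35 load 8.3288
8 40 source 8.3336
9 45 load 8.3326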